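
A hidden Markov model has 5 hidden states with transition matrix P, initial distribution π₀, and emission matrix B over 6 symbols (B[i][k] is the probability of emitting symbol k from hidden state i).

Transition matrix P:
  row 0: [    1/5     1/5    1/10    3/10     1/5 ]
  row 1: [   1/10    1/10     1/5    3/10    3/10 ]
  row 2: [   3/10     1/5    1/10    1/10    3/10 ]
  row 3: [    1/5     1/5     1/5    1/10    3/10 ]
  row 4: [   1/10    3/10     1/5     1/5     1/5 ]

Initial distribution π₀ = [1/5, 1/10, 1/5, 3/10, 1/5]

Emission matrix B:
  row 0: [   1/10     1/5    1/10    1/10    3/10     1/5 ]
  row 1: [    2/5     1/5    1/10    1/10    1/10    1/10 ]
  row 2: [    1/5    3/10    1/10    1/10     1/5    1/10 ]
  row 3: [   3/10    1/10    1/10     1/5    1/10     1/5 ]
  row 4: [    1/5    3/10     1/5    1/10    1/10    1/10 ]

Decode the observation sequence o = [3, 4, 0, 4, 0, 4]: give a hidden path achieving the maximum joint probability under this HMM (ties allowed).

t=0: δ = [2.000e-02, 1.000e-02, 2.000e-02, 6.000e-02, 2.000e-02]  (obs o_0=3)
t=1: δ = [3.600e-03, 1.200e-03, 2.400e-03, 6.000e-04, 1.800e-03]  ψ = [3, 3, 3, 0, 3]  (obs o_1=4)
t=2: δ = [7.200e-05, 2.880e-04, 7.200e-05, 3.240e-04, 1.440e-04]  ψ = [0, 0, 0, 0, 0]  (obs o_2=0)
t=3: δ = [1.944e-05, 6.480e-06, 1.296e-05, 8.640e-06, 9.720e-06]  ψ = [3, 3, 3, 1, 3]  (obs o_3=4)
t=4: δ = [3.888e-07, 1.555e-06, 3.888e-07, 1.750e-06, 7.776e-07]  ψ = [0, 0, 0, 0, 0]  (obs o_4=0)
t=5: δ = [1.050e-07, 3.499e-08, 6.998e-08, 4.666e-08, 5.249e-08]  ψ = [3, 3, 3, 1, 3]  (obs o_5=4)
backtrack: best end state = 0; path = [3, 0, 3, 0, 3, 0]

path = [3, 0, 3, 0, 3, 0]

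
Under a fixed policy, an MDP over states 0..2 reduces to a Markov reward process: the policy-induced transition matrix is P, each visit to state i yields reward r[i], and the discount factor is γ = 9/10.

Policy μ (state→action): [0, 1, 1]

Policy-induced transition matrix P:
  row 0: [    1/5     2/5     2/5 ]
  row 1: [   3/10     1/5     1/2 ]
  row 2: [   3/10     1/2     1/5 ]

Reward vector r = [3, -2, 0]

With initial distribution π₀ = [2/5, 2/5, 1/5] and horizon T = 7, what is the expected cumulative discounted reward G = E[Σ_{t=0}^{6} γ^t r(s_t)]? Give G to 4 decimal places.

G = 0.7838

t=0: π = [0.4000, 0.4000, 0.2000], E[r] = 0.4000, γ^t·E[r] = 0.400000, running G = 0.400000
t=1: π = [0.2600, 0.3400, 0.4000], E[r] = 0.1000, γ^t·E[r] = 0.090000, running G = 0.490000
t=2: π = [0.2740, 0.3720, 0.3540], E[r] = 0.0780, γ^t·E[r] = 0.063180, running G = 0.553180
t=3: π = [0.2726, 0.3610, 0.3664], E[r] = 0.0958, γ^t·E[r] = 0.069838, running G = 0.623018
t=4: π = [0.2727, 0.3644, 0.3628], E[r] = 0.0893, γ^t·E[r] = 0.058616, running G = 0.681634
t=5: π = [0.2727, 0.3634, 0.3639], E[r] = 0.0914, γ^t·E[r] = 0.053965, running G = 0.735599
t=6: π = [0.2727, 0.3637, 0.3636], E[r] = 0.0908, γ^t·E[r] = 0.048236, running G = 0.783835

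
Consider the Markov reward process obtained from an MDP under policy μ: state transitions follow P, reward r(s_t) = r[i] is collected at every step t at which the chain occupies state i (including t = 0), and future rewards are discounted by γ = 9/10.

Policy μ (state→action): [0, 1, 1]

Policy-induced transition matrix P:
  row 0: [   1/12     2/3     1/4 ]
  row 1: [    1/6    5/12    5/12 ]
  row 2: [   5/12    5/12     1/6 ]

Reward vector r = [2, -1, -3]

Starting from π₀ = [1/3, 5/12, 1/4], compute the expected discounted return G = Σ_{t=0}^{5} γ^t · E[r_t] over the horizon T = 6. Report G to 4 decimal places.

t=0: π = [0.3333, 0.4167, 0.2500], E[r] = -0.5000, γ^t·E[r] = -0.500000, running G = -0.500000
t=1: π = [0.2014, 0.5000, 0.2986], E[r] = -0.9931, γ^t·E[r] = -0.893750, running G = -1.393750
t=2: π = [0.2245, 0.4670, 0.3084], E[r] = -0.9433, γ^t·E[r] = -0.764063, running G = -2.157813
t=3: π = [0.2251, 0.4728, 0.3021], E[r] = -0.9291, γ^t·E[r] = -0.677285, running G = -2.835098
t=4: π = [0.2234, 0.4729, 0.3036], E[r] = -0.9369, γ^t·E[r] = -0.614709, running G = -3.449806
t=5: π = [0.2240, 0.4725, 0.3035], E[r] = -0.9352, γ^t·E[r] = -0.552217, running G = -4.002024

G = -4.0020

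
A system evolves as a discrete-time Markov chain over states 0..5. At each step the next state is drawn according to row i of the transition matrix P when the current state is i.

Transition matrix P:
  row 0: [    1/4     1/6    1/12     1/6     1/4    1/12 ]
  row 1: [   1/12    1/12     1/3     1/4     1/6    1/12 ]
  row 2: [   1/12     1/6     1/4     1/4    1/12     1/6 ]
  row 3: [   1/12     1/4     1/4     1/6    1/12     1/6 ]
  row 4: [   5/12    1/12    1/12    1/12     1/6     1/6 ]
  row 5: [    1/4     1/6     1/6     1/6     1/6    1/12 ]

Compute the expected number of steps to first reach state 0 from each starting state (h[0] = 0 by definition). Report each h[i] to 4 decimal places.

First-step conditioning: h[0] = 0; for i ≠ 0, h[i] = 1 + Σ_k P[i][k]·h[k].
  h[1] = 1 + 1/12·h[1] + 1/3·h[2] + 1/4·h[3] + 1/6·h[4] + 1/12·h[5]
  h[2] = 1 + 1/6·h[1] + 1/4·h[2] + 1/4·h[3] + 1/12·h[4] + 1/6·h[5]
  h[3] = 1 + 1/4·h[1] + 1/4·h[2] + 1/6·h[3] + 1/12·h[4] + 1/6·h[5]
  h[4] = 1 + 1/12·h[1] + 1/12·h[2] + 1/12·h[3] + 1/6·h[4] + 1/6·h[5]
  h[5] = 1 + 1/6·h[1] + 1/6·h[2] + 1/6·h[3] + 1/6·h[4] + 1/12·h[5]
Solving the 5×5 linear system over states ≠ 0 gives exactly h = [0, 923/137, 936/137, 935/137, 597/137, 766/137] (h[0] = 0 is the target).

h = [0.0000, 6.7372, 6.8321, 6.8248, 4.3577, 5.5912]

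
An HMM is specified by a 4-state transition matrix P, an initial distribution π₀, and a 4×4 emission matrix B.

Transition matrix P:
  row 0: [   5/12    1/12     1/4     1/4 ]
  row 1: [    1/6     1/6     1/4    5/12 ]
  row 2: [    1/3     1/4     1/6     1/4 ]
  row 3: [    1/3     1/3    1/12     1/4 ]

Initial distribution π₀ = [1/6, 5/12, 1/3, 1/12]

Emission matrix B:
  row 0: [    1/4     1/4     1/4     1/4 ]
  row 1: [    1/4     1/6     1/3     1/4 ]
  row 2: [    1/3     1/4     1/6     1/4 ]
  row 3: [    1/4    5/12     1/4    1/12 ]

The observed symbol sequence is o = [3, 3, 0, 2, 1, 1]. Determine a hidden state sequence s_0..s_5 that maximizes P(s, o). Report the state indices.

t=0: δ = [4.167e-02, 1.042e-01, 8.333e-02, 6.944e-03]  (obs o_0=3)
t=1: δ = [6.944e-03, 5.208e-03, 6.510e-03, 3.617e-03]  ψ = [2, 2, 1, 1]  (obs o_1=3)
t=2: δ = [7.234e-04, 4.069e-04, 5.787e-04, 5.425e-04]  ψ = [0, 2, 0, 1]  (obs o_2=0)
t=3: δ = [7.535e-05, 6.028e-05, 3.014e-05, 4.521e-05]  ψ = [0, 3, 0, 0]  (obs o_3=2)
t=4: δ = [7.849e-06, 2.512e-06, 4.710e-06, 1.047e-05]  ψ = [0, 3, 0, 1]  (obs o_4=1)
t=5: δ = [8.721e-07, 5.814e-07, 4.906e-07, 1.090e-06]  ψ = [3, 3, 0, 3]  (obs o_5=1)
backtrack: best end state = 3; path = [2, 1, 3, 1, 3, 3]

path = [2, 1, 3, 1, 3, 3]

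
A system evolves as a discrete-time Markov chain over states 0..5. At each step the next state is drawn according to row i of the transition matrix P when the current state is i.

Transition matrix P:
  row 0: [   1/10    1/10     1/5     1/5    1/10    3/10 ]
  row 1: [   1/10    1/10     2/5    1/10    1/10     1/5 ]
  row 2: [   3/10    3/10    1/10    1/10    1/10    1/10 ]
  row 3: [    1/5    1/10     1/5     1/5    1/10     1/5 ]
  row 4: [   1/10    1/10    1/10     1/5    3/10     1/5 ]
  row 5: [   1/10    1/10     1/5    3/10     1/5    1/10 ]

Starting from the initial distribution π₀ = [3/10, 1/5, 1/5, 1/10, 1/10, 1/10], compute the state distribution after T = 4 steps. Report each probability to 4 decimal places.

t=0: π = [0.3000, 0.2000, 0.2000, 0.1000, 0.1000, 0.1000]
t=1: π = [0.1500, 0.1400, 0.2100, 0.1700, 0.1300, 0.2000]
t=2: π = [0.1590, 0.1420, 0.1940, 0.1850, 0.1460, 0.1740]
t=3: π = [0.1573, 0.1388, 0.1944, 0.1838, 0.1466, 0.1791]
t=4: π = [0.1573, 0.1389, 0.1937, 0.1846, 0.1472, 0.1784]

π = [0.1573, 0.1389, 0.1937, 0.1846, 0.1472, 0.1784]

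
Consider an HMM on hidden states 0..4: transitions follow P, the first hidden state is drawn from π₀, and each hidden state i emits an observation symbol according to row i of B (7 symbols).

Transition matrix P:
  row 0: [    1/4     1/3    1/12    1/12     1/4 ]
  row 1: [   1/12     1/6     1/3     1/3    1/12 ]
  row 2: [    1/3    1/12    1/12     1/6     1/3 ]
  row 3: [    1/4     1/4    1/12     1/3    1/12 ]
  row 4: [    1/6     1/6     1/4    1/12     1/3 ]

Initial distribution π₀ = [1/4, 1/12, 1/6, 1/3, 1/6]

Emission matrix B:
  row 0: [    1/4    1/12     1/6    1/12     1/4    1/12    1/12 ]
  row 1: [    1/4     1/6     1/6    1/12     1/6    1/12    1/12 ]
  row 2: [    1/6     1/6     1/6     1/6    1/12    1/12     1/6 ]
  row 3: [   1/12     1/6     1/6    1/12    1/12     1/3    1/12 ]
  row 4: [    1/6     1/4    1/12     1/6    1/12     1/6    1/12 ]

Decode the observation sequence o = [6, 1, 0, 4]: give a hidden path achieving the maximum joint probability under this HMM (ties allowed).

path = [2, 4, 2, 0]

t=0: δ = [2.083e-02, 6.944e-03, 2.778e-02, 2.778e-02, 1.389e-02]  (obs o_0=6)
t=1: δ = [7.716e-04, 1.157e-03, 5.787e-04, 1.543e-03, 2.315e-03]  ψ = [2, 0, 4, 3, 2]  (obs o_1=1)
t=2: δ = [9.645e-05, 9.645e-05, 9.645e-05, 4.287e-05, 1.286e-04]  ψ = [3, 3, 4, 3, 4]  (obs o_2=0)
t=3: δ = [8.038e-06, 5.358e-06, 2.679e-06, 2.679e-06, 3.572e-06]  ψ = [2, 0, 1, 1, 4]  (obs o_3=4)
backtrack: best end state = 0; path = [2, 4, 2, 0]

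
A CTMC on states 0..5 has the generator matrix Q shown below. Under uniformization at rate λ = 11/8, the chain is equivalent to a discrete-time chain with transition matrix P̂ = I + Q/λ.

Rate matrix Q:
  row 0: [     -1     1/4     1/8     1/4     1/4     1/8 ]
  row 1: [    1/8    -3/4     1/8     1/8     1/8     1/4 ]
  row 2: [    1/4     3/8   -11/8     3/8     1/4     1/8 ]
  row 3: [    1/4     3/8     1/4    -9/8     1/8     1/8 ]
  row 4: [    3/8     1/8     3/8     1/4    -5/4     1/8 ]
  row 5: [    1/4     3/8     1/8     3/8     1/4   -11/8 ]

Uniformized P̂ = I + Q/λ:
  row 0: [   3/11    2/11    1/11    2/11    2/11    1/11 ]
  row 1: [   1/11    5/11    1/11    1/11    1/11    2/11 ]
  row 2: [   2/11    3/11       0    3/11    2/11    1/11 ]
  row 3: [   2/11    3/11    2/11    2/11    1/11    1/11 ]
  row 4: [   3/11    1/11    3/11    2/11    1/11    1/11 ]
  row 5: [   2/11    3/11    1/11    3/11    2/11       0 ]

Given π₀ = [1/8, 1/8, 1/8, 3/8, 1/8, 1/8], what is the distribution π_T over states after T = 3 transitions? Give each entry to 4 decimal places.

t=0: π = [0.1250, 0.1250, 0.1250, 0.3750, 0.1250, 0.1250]
t=1: π = [0.1932, 0.2614, 0.1364, 0.1932, 0.1250, 0.0909]
t=2: π = [0.1870, 0.2800, 0.1188, 0.1787, 0.1291, 0.1064]
t=3: π = [0.1851, 0.2832, 0.1198, 0.1768, 0.1284, 0.1067]

π = [0.1851, 0.2832, 0.1198, 0.1768, 0.1284, 0.1067]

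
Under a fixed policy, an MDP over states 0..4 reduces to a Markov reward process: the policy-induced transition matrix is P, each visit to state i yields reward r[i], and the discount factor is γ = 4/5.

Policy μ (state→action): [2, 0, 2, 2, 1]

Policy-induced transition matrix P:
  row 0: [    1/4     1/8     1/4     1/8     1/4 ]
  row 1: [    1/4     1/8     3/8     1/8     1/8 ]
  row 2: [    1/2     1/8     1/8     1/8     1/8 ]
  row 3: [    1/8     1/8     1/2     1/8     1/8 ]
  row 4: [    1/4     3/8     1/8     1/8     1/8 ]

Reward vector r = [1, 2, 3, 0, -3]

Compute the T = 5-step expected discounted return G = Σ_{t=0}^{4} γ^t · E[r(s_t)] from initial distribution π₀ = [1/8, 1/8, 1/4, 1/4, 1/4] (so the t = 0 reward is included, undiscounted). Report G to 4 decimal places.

t=0: π = [0.1250, 0.1250, 0.2500, 0.2500, 0.2500], E[r] = 0.3750, γ^t·E[r] = 0.375000, running G = 0.375000
t=1: π = [0.2813, 0.1875, 0.2656, 0.1250, 0.1406], E[r] = 1.0313, γ^t·E[r] = 0.825000, running G = 1.200000
t=2: π = [0.3008, 0.1602, 0.2539, 0.1250, 0.1602], E[r] = 0.9023, γ^t·E[r] = 0.577500, running G = 1.777500
t=3: π = [0.2979, 0.1650, 0.2495, 0.1250, 0.1626], E[r] = 0.8887, γ^t·E[r] = 0.455000, running G = 2.232500
t=4: π = [0.2968, 0.1656, 0.2504, 0.1250, 0.1622], E[r] = 0.8925, γ^t·E[r] = 0.365550, running G = 2.598050

G = 2.5981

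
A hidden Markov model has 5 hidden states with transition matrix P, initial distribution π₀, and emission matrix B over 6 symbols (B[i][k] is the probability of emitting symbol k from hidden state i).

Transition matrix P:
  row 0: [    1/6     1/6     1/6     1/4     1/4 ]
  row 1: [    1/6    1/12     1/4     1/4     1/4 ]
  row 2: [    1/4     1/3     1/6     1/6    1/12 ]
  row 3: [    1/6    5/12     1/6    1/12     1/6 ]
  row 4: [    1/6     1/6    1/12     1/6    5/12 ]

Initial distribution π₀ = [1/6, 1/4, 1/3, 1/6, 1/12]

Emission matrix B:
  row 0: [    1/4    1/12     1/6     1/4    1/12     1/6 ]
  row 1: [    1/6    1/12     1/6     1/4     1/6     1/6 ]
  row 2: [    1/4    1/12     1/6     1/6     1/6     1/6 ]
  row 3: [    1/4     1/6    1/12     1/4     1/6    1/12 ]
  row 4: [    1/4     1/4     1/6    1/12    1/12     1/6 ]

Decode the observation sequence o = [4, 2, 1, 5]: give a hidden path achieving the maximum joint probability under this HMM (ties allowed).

t=0: δ = [1.389e-02, 4.167e-02, 5.556e-02, 2.778e-02, 6.944e-03]  (obs o_0=4)
t=1: δ = [2.315e-03, 3.086e-03, 1.736e-03, 8.681e-04, 1.736e-03]  ψ = [2, 2, 1, 1, 1]  (obs o_1=2)
t=2: δ = [4.287e-05, 4.823e-05, 6.430e-05, 1.286e-04, 1.929e-04]  ψ = [1, 2, 1, 1, 1]  (obs o_2=1)
t=3: δ = [5.358e-06, 8.931e-06, 3.572e-06, 2.679e-06, 1.340e-05]  ψ = [4, 3, 3, 4, 4]  (obs o_3=5)
backtrack: best end state = 4; path = [2, 1, 4, 4]

path = [2, 1, 4, 4]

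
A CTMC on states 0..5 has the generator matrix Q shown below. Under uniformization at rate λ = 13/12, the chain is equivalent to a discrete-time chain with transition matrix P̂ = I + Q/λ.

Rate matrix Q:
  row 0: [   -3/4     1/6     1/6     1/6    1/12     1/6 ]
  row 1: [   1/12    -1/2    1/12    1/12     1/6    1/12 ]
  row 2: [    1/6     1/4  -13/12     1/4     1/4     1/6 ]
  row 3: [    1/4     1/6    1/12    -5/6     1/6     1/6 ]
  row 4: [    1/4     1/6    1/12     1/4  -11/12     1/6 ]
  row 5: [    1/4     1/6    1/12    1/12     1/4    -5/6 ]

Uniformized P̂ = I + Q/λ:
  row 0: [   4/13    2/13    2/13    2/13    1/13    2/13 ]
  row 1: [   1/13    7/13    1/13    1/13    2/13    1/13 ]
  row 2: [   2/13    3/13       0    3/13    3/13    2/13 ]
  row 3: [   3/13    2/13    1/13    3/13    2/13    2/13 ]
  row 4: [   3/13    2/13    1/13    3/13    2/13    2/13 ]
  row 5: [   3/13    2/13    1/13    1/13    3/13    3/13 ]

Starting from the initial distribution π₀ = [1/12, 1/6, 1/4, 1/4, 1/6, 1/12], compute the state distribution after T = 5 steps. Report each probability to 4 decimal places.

t=0: π = [0.0833, 0.1667, 0.2500, 0.2500, 0.1667, 0.0833]
t=1: π = [0.1923, 0.2372, 0.0641, 0.1859, 0.1731, 0.1474]
t=2: π = [0.2041, 0.2500, 0.0868, 0.1568, 0.1553, 0.1469]
t=3: π = [0.2013, 0.2567, 0.0860, 0.1540, 0.1561, 0.1459]
t=4: π = [0.2002, 0.2592, 0.0858, 0.1533, 0.1562, 0.1453]
t=5: π = [0.1997, 0.2601, 0.0857, 0.1531, 0.1562, 0.1451]

π = [0.1997, 0.2601, 0.0857, 0.1531, 0.1562, 0.1451]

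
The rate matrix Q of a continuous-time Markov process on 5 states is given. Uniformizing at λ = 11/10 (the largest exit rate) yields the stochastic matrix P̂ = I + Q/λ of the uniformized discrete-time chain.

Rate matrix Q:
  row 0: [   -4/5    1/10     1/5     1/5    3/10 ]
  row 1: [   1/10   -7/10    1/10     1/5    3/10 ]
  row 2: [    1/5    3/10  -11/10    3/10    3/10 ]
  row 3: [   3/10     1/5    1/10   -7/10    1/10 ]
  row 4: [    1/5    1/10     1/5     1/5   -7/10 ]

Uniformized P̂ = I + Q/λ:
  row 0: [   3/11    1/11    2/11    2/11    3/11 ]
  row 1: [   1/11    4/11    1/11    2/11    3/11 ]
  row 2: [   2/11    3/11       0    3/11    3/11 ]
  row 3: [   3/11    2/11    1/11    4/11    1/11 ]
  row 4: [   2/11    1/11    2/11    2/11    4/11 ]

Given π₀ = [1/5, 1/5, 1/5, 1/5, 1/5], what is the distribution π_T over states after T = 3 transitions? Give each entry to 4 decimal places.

π = [0.2047, 0.1854, 0.1213, 0.2356, 0.2530]

t=0: π = [0.2000, 0.2000, 0.2000, 0.2000, 0.2000]
t=1: π = [0.2000, 0.2000, 0.1091, 0.2364, 0.2545]
t=2: π = [0.2033, 0.1868, 0.1223, 0.2347, 0.2529]
t=3: π = [0.2047, 0.1854, 0.1213, 0.2356, 0.2530]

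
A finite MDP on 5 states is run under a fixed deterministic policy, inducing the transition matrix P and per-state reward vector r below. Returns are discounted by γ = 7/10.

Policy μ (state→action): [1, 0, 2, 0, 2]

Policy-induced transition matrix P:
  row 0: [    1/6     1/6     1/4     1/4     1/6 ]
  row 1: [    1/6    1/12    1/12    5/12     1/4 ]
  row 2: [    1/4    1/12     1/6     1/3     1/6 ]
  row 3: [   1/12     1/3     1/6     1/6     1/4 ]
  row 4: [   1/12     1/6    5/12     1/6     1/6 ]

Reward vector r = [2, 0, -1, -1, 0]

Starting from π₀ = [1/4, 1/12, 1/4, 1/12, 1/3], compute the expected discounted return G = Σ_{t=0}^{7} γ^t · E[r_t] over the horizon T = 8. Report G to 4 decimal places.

G = -0.2341

t=0: π = [0.2500, 0.0833, 0.2500, 0.0833, 0.3333], E[r] = 0.1667, γ^t·E[r] = 0.166667, running G = 0.166667
t=1: π = [0.1528, 0.1528, 0.2639, 0.2500, 0.1806], E[r] = -0.2083, γ^t·E[r] = -0.145833, running G = 0.020833
t=2: π = [0.1528, 0.1736, 0.2118, 0.2616, 0.2002], E[r] = -0.1678, γ^t·E[r] = -0.082234, running G = -0.061400
t=3: π = [0.1458, 0.1781, 0.2150, 0.2581, 0.2029], E[r] = -0.1814, γ^t·E[r] = -0.062228, running G = -0.123629
t=4: π = [0.1462, 0.1769, 0.2147, 0.2592, 0.2030], E[r] = -0.1816, γ^t·E[r] = -0.043595, running G = -0.167223
t=5: π = [0.1460, 0.1772, 0.2149, 0.2589, 0.2030], E[r] = -0.1816, γ^t·E[r] = -0.030528, running G = -0.197751
t=6: π = [0.1461, 0.1771, 0.2148, 0.2590, 0.2030], E[r] = -0.1816, γ^t·E[r] = -0.021366, running G = -0.219117
t=7: π = [0.1461, 0.1772, 0.2148, 0.2589, 0.2030], E[r] = -0.1816, γ^t·E[r] = -0.014957, running G = -0.234074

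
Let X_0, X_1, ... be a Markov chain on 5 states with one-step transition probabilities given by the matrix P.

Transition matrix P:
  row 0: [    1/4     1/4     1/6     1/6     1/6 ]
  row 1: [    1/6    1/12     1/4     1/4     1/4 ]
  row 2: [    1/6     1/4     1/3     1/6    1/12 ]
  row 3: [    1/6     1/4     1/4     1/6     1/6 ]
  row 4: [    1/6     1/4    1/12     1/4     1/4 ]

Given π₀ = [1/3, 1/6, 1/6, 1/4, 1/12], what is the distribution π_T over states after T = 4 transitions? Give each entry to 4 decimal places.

π = [0.1818, 0.2142, 0.2233, 0.1996, 0.1810]

t=0: π = [0.3333, 0.1667, 0.1667, 0.2500, 0.0833]
t=1: π = [0.1944, 0.2222, 0.2222, 0.1875, 0.1736]
t=2: π = [0.1829, 0.2130, 0.2234, 0.1997, 0.1811]
t=3: π = [0.1819, 0.2145, 0.2232, 0.1995, 0.1809]
t=4: π = [0.1818, 0.2142, 0.2233, 0.1996, 0.1810]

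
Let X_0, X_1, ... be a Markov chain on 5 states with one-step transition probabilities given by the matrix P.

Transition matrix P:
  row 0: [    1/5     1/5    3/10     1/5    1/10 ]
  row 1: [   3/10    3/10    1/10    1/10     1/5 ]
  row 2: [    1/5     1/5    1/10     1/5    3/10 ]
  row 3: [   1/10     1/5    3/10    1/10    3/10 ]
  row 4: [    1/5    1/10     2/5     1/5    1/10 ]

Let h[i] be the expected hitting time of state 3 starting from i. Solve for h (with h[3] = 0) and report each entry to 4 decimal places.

h = [5.5671, 6.1811, 5.5567, 0.0000, 5.5047]

First-step conditioning: h[3] = 0; for i ≠ 3, h[i] = 1 + Σ_k P[i][k]·h[k].
  h[0] = 1 + 1/5·h[0] + 1/5·h[1] + 3/10·h[2] + 1/10·h[4]
  h[1] = 1 + 3/10·h[0] + 3/10·h[1] + 1/10·h[2] + 1/5·h[4]
  h[2] = 1 + 1/5·h[0] + 1/5·h[1] + 1/10·h[2] + 3/10·h[4]
  h[4] = 1 + 1/5·h[0] + 1/10·h[1] + 2/5·h[2] + 1/10·h[4]
Solving the 4×4 linear system over states ≠ 3 gives exactly h = [5350/961, 5940/961, 5340/961, 0, 5290/961] (h[3] = 0 is the target).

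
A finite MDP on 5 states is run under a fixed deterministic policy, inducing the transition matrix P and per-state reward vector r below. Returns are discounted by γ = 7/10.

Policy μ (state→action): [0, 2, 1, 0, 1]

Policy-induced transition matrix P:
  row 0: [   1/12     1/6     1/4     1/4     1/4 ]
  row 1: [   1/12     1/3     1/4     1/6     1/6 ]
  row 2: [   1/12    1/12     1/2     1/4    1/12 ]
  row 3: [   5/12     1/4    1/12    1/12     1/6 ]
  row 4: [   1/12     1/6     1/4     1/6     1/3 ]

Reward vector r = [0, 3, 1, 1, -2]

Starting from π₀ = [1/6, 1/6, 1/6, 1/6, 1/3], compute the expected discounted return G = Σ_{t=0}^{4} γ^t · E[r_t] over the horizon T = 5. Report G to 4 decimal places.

G = 1.2927

t=0: π = [0.1667, 0.1667, 0.1667, 0.1667, 0.3333], E[r] = 0.1667, γ^t·E[r] = 0.166667, running G = 0.166667
t=1: π = [0.1389, 0.1944, 0.2639, 0.1806, 0.2222], E[r] = 0.5833, γ^t·E[r] = 0.408333, running G = 0.575000
t=2: π = [0.1435, 0.1921, 0.2859, 0.1852, 0.1933], E[r] = 0.6609, γ^t·E[r] = 0.323831, running G = 0.898831
t=3: π = [0.1451, 0.1903, 0.2906, 0.1870, 0.1870], E[r] = 0.6745, γ^t·E[r] = 0.231346, running G = 1.130177
t=4: π = [0.1457, 0.1898, 0.2915, 0.1874, 0.1857], E[r] = 0.6767, γ^t·E[r] = 0.162477, running G = 1.292654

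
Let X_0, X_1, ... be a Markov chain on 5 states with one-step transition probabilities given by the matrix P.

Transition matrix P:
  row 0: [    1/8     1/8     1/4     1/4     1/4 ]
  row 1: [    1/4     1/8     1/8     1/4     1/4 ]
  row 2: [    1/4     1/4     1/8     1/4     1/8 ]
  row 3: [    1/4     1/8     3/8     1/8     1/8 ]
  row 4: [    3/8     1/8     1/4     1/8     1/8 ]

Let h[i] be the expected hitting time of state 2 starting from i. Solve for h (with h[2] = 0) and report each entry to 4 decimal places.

h = [3.8554, 4.3373, 0.0000, 3.4217, 3.9036]

First-step conditioning: h[2] = 0; for i ≠ 2, h[i] = 1 + Σ_k P[i][k]·h[k].
  h[0] = 1 + 1/8·h[0] + 1/8·h[1] + 1/4·h[3] + 1/4·h[4]
  h[1] = 1 + 1/4·h[0] + 1/8·h[1] + 1/4·h[3] + 1/4·h[4]
  h[3] = 1 + 1/4·h[0] + 1/8·h[1] + 1/8·h[3] + 1/8·h[4]
  h[4] = 1 + 3/8·h[0] + 1/8·h[1] + 1/8·h[3] + 1/8·h[4]
Solving the 4×4 linear system over states ≠ 2 gives exactly h = [320/83, 360/83, 0, 284/83, 324/83] (h[2] = 0 is the target).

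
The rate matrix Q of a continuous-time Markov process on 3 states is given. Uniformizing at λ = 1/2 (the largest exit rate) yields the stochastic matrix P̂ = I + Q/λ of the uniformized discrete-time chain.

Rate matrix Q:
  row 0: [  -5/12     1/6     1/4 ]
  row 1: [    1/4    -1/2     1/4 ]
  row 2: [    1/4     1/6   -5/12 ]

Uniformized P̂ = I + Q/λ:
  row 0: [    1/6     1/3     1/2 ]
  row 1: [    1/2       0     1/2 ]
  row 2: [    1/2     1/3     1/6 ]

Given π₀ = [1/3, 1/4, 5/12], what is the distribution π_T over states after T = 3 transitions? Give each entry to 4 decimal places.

t=0: π = [0.3333, 0.2500, 0.4167]
t=1: π = [0.3889, 0.2500, 0.3611]
t=2: π = [0.3704, 0.2500, 0.3796]
t=3: π = [0.3765, 0.2500, 0.3735]

π = [0.3765, 0.2500, 0.3735]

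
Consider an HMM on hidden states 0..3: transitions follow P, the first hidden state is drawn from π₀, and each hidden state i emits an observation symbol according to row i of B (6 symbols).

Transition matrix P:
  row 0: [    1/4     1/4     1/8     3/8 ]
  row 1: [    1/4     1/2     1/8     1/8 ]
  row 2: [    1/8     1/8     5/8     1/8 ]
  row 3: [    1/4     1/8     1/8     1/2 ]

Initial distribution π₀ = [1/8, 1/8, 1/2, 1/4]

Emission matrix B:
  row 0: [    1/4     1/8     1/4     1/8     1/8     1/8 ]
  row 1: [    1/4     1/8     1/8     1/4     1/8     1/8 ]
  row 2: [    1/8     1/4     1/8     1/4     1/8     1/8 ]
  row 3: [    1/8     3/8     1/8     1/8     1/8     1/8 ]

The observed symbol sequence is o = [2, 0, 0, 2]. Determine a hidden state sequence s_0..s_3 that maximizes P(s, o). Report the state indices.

t=0: δ = [3.125e-02, 1.562e-02, 6.250e-02, 3.125e-02]  (obs o_0=2)
t=1: δ = [1.953e-03, 1.953e-03, 4.883e-03, 1.953e-03]  ψ = [0, 0, 2, 3]  (obs o_1=0)
t=2: δ = [1.526e-04, 2.441e-04, 3.815e-04, 1.221e-04]  ψ = [2, 1, 2, 3]  (obs o_2=0)
t=3: δ = [1.526e-05, 1.526e-05, 2.980e-05, 7.629e-06]  ψ = [1, 1, 2, 3]  (obs o_3=2)
backtrack: best end state = 2; path = [2, 2, 2, 2]

path = [2, 2, 2, 2]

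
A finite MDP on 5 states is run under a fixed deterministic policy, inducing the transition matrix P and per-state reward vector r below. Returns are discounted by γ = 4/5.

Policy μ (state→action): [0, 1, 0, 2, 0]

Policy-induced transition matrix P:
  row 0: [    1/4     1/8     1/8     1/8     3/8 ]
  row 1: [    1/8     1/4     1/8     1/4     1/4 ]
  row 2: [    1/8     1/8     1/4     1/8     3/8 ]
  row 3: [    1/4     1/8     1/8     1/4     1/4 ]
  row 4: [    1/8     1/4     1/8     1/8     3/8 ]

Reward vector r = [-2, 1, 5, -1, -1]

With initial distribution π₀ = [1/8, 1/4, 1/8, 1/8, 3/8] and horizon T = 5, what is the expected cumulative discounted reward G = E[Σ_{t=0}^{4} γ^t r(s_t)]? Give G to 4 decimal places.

t=0: π = [0.1250, 0.2500, 0.1250, 0.1250, 0.3750], E[r] = 0.1250, γ^t·E[r] = 0.125000, running G = 0.125000
t=1: π = [0.1563, 0.2031, 0.1406, 0.1719, 0.3281], E[r] = 0.0938, γ^t·E[r] = 0.075000, running G = 0.200000
t=2: π = [0.1660, 0.1914, 0.1426, 0.1719, 0.3281], E[r] = 0.0723, γ^t·E[r] = 0.046250, running G = 0.246250
t=3: π = [0.1672, 0.1899, 0.1428, 0.1704, 0.3296], E[r] = 0.0696, γ^t·E[r] = 0.035625, running G = 0.281875
t=4: π = [0.1672, 0.1899, 0.1429, 0.1700, 0.3300], E[r] = 0.0698, γ^t·E[r] = 0.028588, running G = 0.310463

G = 0.3105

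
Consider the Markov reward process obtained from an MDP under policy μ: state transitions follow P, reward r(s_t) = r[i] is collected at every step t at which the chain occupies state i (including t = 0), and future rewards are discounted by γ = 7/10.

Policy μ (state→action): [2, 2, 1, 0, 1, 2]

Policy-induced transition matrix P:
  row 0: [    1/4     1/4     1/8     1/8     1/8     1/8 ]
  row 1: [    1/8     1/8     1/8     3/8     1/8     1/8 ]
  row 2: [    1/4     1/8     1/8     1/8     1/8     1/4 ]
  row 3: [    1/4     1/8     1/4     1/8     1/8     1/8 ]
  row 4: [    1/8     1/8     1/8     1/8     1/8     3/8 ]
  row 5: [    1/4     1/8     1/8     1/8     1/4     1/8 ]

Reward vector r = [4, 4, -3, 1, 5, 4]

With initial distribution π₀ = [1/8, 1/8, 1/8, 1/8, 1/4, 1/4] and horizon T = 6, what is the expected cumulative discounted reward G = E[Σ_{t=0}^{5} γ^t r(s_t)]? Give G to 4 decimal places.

t=0: π = [0.1250, 0.1250, 0.1250, 0.1250, 0.2500, 0.2500], E[r] = 3.0000, γ^t·E[r] = 3.000000, running G = 3.000000
t=1: π = [0.2031, 0.1406, 0.1406, 0.1563, 0.1563, 0.2031], E[r] = 2.7031, γ^t·E[r] = 1.892188, running G = 4.892188
t=2: π = [0.2129, 0.1504, 0.1445, 0.1602, 0.1504, 0.1816], E[r] = 2.6582, γ^t·E[r] = 1.302520, running G = 6.194707
t=3: π = [0.2124, 0.1516, 0.1450, 0.1626, 0.1477, 0.1807], E[r] = 2.6448, γ^t·E[r] = 0.907158, running G = 7.101865
t=4: π = [0.2126, 0.1516, 0.1453, 0.1629, 0.1476, 0.1801], E[r] = 2.6416, γ^t·E[r] = 0.634249, running G = 7.736114
t=5: π = [0.2126, 0.1516, 0.1454, 0.1629, 0.1475, 0.1801], E[r] = 2.6413, γ^t·E[r] = 0.443924, running G = 8.180037

G = 8.1800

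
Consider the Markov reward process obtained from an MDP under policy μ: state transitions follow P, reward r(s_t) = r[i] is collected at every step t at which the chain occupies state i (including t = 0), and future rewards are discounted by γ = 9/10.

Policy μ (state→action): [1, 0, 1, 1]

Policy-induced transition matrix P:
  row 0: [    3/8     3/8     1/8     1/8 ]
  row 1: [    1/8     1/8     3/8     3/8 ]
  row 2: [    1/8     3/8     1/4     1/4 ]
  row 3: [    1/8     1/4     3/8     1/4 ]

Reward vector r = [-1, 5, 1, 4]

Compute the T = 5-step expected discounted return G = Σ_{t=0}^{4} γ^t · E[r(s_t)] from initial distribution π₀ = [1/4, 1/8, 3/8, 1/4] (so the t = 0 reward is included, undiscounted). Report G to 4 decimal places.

G = 9.6461

t=0: π = [0.2500, 0.1250, 0.3750, 0.2500], E[r] = 1.7500, γ^t·E[r] = 1.750000, running G = 1.750000
t=1: π = [0.1875, 0.3125, 0.2656, 0.2344], E[r] = 2.5781, γ^t·E[r] = 2.320313, running G = 4.070313
t=2: π = [0.1719, 0.2676, 0.2949, 0.2656], E[r] = 2.5234, γ^t·E[r] = 2.043984, running G = 6.114297
t=3: π = [0.1680, 0.2749, 0.2952, 0.2620], E[r] = 2.5496, γ^t·E[r] = 1.858630, running G = 7.972927
t=4: π = [0.1670, 0.2735, 0.2961, 0.2634], E[r] = 2.5502, γ^t·E[r] = 1.673207, running G = 9.646134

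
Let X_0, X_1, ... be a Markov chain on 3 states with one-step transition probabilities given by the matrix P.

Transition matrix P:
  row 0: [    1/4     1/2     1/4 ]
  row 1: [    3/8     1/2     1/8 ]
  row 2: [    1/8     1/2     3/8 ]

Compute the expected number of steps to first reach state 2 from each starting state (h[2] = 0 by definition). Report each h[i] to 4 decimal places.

h = [5.3333, 6.0000, 0.0000]

First-step conditioning: h[2] = 0; for i ≠ 2, h[i] = 1 + Σ_k P[i][k]·h[k].
  h[0] = 1 + 1/4·h[0] + 1/2·h[1]
  h[1] = 1 + 3/8·h[0] + 1/2·h[1]
Solving the 2×2 linear system over states ≠ 2 gives exactly h = [16/3, 6, 0] (h[2] = 0 is the target).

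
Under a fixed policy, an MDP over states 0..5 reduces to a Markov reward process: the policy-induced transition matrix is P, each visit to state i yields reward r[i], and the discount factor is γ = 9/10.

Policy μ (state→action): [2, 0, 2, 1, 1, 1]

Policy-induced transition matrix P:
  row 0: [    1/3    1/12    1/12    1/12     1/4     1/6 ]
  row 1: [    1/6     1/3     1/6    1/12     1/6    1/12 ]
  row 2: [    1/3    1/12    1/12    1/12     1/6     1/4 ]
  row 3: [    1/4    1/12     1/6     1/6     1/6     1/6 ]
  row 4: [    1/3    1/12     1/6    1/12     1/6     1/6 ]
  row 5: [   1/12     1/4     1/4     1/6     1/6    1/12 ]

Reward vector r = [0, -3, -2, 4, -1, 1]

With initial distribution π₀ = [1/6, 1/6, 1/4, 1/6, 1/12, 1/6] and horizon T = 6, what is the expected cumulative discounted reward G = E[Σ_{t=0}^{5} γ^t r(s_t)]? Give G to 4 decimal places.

t=0: π = [0.1667, 0.1667, 0.2500, 0.1667, 0.0833, 0.1667], E[r] = -0.2500, γ^t·E[r] = -0.250000, running G = -0.250000
t=1: π = [0.2500, 0.1528, 0.1458, 0.1111, 0.1806, 0.1597], E[r] = -0.3264, γ^t·E[r] = -0.293750, running G = -0.543750
t=2: π = [0.2587, 0.1481, 0.1470, 0.1059, 0.1875, 0.1528], E[r] = -0.3495, γ^t·E[r] = -0.283125, running G = -0.826875
t=3: π = [0.2616, 0.1458, 0.1456, 0.1049, 0.1882, 0.1538], E[r] = -0.3435, γ^t·E[r] = -0.250418, running G = -1.077293
t=4: π = [0.2618, 0.1454, 0.1456, 0.1049, 0.1885, 0.1538], E[r] = -0.3425, γ^t·E[r] = -0.224691, running G = -1.301984
t=5: π = [0.2619, 0.1453, 0.1455, 0.1049, 0.1885, 0.1539], E[r] = -0.3421, γ^t·E[r] = -0.202016, running G = -1.503999

G = -1.5040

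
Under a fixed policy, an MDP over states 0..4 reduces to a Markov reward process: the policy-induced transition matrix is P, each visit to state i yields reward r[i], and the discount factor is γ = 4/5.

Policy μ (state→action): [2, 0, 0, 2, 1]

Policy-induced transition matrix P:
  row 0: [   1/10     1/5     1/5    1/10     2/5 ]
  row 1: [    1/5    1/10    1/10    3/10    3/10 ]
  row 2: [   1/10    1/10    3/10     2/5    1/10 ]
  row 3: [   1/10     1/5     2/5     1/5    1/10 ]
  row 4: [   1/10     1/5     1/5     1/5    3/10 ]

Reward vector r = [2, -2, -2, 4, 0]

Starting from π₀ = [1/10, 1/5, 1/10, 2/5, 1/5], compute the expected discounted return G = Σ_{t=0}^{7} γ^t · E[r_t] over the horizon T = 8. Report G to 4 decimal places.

G = 2.4260

t=0: π = [0.1000, 0.2000, 0.1000, 0.4000, 0.2000], E[r] = 1.2000, γ^t·E[r] = 1.200000, running G = 1.200000
t=1: π = [0.1200, 0.1700, 0.2700, 0.2300, 0.2100], E[r] = 0.2800, γ^t·E[r] = 0.224000, running G = 1.424000
t=2: π = [0.1170, 0.1560, 0.2560, 0.2590, 0.2120], E[r] = 0.4460, γ^t·E[r] = 0.285440, running G = 1.709440
t=3: π = [0.1156, 0.1588, 0.2618, 0.2551, 0.2087], E[r] = 0.4104, γ^t·E[r] = 0.210125, running G = 1.919565
t=4: π = [0.1159, 0.1579, 0.2613, 0.2567, 0.2082], E[r] = 0.4200, γ^t·E[r] = 0.172016, running G = 2.091580
t=5: π = [0.1158, 0.1581, 0.2617, 0.2565, 0.2080], E[r] = 0.4180, γ^t·E[r] = 0.136961, running G = 2.228541
t=6: π = [0.1158, 0.1580, 0.2617, 0.2566, 0.2080], E[r] = 0.4185, γ^t·E[r] = 0.109709, running G = 2.338251
t=7: π = [0.1158, 0.1580, 0.2617, 0.2566, 0.2079], E[r] = 0.4184, γ^t·E[r] = 0.087745, running G = 2.425996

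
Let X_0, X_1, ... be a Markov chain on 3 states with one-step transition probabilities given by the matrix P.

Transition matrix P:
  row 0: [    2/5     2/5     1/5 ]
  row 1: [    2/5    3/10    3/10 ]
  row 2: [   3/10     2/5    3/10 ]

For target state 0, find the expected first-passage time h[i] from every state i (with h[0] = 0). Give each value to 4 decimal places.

First-step conditioning: h[0] = 0; for i ≠ 0, h[i] = 1 + Σ_k P[i][k]·h[k].
  h[1] = 1 + 3/10·h[1] + 3/10·h[2]
  h[2] = 1 + 2/5·h[1] + 3/10·h[2]
Solving the 2×2 linear system over states ≠ 0 gives exactly h = [0, 100/37, 110/37] (h[0] = 0 is the target).

h = [0.0000, 2.7027, 2.9730]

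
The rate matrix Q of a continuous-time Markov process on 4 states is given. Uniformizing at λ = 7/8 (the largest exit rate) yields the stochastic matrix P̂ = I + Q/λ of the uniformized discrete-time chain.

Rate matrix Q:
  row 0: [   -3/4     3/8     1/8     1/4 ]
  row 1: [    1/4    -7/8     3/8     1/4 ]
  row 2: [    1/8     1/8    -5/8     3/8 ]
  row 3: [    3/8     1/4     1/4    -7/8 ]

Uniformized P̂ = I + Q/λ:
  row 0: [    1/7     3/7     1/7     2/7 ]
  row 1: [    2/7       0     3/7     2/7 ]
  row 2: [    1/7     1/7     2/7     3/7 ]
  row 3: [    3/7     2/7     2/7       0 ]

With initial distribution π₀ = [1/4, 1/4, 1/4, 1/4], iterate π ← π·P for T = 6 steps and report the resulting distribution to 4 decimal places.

t=0: π = [0.2500, 0.2500, 0.2500, 0.2500]
t=1: π = [0.2500, 0.2143, 0.2857, 0.2500]
t=2: π = [0.2449, 0.2194, 0.2806, 0.2551]
t=3: π = [0.2471, 0.2179, 0.2821, 0.2529]
t=4: π = [0.2463, 0.2185, 0.2815, 0.2537]
t=5: π = [0.2466, 0.2183, 0.2817, 0.2534]
t=6: π = [0.2464, 0.2183, 0.2817, 0.2536]

π = [0.2464, 0.2183, 0.2817, 0.2536]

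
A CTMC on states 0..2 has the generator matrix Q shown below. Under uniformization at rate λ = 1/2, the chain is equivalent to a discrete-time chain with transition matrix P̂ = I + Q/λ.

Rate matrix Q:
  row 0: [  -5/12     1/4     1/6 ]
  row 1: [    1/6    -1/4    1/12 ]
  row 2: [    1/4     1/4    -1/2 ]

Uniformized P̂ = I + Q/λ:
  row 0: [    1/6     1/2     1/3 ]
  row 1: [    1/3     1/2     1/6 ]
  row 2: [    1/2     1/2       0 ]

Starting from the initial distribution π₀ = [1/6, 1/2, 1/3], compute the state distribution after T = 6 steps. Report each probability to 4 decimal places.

t=0: π = [0.1667, 0.5000, 0.3333]
t=1: π = [0.3611, 0.5000, 0.1389]
t=2: π = [0.2963, 0.5000, 0.2037]
t=3: π = [0.3179, 0.5000, 0.1821]
t=4: π = [0.3107, 0.5000, 0.1893]
t=5: π = [0.3131, 0.5000, 0.1869]
t=6: π = [0.3123, 0.5000, 0.1877]

π = [0.3123, 0.5000, 0.1877]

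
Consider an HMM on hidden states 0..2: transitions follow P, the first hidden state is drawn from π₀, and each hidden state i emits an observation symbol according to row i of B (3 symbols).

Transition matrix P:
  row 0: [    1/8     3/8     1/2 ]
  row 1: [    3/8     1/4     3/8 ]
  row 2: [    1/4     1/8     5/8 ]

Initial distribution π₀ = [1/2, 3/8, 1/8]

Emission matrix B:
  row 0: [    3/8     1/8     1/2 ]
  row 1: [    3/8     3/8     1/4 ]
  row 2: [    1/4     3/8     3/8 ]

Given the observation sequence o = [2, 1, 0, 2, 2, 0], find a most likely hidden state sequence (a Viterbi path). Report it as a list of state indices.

path = [0, 2, 2, 2, 2, 2]

t=0: δ = [2.500e-01, 9.375e-02, 4.688e-02]  (obs o_0=2)
t=1: δ = [4.395e-03, 3.516e-02, 4.688e-02]  ψ = [1, 0, 0]  (obs o_1=1)
t=2: δ = [4.944e-03, 3.296e-03, 7.324e-03]  ψ = [1, 1, 2]  (obs o_2=0)
t=3: δ = [9.155e-04, 4.635e-04, 1.717e-03]  ψ = [2, 0, 2]  (obs o_3=2)
t=4: δ = [2.146e-04, 8.583e-05, 4.023e-04]  ψ = [2, 0, 2]  (obs o_4=2)
t=5: δ = [3.772e-05, 3.017e-05, 6.286e-05]  ψ = [2, 0, 2]  (obs o_5=0)
backtrack: best end state = 2; path = [0, 2, 2, 2, 2, 2]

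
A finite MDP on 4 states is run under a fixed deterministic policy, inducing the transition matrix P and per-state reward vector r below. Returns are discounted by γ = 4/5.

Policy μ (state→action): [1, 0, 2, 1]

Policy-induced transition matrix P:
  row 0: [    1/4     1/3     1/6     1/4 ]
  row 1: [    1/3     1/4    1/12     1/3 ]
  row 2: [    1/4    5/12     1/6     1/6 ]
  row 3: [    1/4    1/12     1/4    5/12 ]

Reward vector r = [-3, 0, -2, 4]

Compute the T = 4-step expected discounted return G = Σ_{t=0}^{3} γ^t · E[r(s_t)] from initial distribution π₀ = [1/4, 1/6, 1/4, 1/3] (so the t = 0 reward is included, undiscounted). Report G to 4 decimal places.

G = 0.2004

t=0: π = [0.2500, 0.1667, 0.2500, 0.3333], E[r] = 0.0833, γ^t·E[r] = 0.083333, running G = 0.083333
t=1: π = [0.2639, 0.2569, 0.1806, 0.2986], E[r] = 0.0417, γ^t·E[r] = 0.033333, running G = 0.116667
t=2: π = [0.2714, 0.2523, 0.1701, 0.3061], E[r] = 0.0700, γ^t·E[r] = 0.044815, running G = 0.161481
t=3: π = [0.2710, 0.2500, 0.1712, 0.3079], E[r] = 0.0761, γ^t·E[r] = 0.038963, running G = 0.200444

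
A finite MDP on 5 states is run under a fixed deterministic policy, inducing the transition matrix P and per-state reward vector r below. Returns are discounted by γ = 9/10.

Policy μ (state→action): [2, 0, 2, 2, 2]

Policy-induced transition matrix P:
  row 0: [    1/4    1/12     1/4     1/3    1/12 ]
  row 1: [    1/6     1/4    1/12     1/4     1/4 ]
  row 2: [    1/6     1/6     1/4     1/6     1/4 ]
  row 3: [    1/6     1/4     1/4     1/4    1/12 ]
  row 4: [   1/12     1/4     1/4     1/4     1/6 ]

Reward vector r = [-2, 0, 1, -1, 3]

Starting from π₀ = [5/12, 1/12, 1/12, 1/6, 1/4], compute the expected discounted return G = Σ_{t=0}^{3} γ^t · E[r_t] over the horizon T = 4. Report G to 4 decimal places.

G = 0.0262

t=0: π = [0.4167, 0.0833, 0.0833, 0.1667, 0.2500], E[r] = -0.1667, γ^t·E[r] = -0.166667, running G = -0.166667
t=1: π = [0.1806, 0.1736, 0.2361, 0.2778, 0.1319], E[r] = -0.0069, γ^t·E[r] = -0.006250, running G = -0.172917
t=2: π = [0.1707, 0.2002, 0.2211, 0.2454, 0.1626], E[r] = 0.1221, γ^t·E[r] = 0.098906, running G = -0.074010
t=3: π = [0.1673, 0.2031, 0.2166, 0.2458, 0.1671], E[r] = 0.1374, γ^t·E[r] = 0.100195, running G = 0.026185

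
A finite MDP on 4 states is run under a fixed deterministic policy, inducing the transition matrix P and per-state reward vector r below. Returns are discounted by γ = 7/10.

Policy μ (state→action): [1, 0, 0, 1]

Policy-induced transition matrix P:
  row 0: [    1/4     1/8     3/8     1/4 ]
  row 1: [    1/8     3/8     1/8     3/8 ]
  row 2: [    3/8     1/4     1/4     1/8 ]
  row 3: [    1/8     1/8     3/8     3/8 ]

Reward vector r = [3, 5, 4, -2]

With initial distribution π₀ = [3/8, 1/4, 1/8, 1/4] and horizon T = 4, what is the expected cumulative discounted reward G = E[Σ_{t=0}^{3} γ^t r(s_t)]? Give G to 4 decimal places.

G = 5.8748

t=0: π = [0.3750, 0.2500, 0.1250, 0.2500], E[r] = 2.3750, γ^t·E[r] = 2.375000, running G = 2.375000
t=1: π = [0.2031, 0.2031, 0.2969, 0.2969], E[r] = 2.2188, γ^t·E[r] = 1.553125, running G = 3.928125
t=2: π = [0.2246, 0.2129, 0.2871, 0.2754], E[r] = 2.3359, γ^t·E[r] = 1.144609, running G = 5.072734
t=3: π = [0.2249, 0.2141, 0.2859, 0.2751], E[r] = 2.3384, γ^t·E[r] = 0.802064, running G = 5.874798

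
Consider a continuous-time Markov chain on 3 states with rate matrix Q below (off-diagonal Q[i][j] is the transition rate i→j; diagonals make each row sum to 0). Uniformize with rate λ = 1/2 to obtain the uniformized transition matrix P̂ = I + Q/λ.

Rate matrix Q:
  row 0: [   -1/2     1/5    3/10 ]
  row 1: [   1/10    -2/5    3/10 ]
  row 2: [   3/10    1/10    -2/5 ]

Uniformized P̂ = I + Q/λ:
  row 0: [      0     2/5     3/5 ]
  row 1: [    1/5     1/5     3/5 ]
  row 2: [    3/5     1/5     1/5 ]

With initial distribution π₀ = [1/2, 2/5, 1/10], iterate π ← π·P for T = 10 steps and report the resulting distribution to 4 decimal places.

π = [0.3096, 0.2619, 0.4285]

t=0: π = [0.5000, 0.4000, 0.1000]
t=1: π = [0.1400, 0.3000, 0.5600]
t=2: π = [0.3960, 0.2280, 0.3760]
t=3: π = [0.2712, 0.2792, 0.4496]
t=4: π = [0.3256, 0.2542, 0.4202]
t=5: π = [0.3029, 0.2651, 0.4319]
t=6: π = [0.3122, 0.2606, 0.4272]
t=7: π = [0.3085, 0.2624, 0.4291]
t=8: π = [0.3100, 0.2617, 0.4284]
t=9: π = [0.3094, 0.2620, 0.4287]
t=10: π = [0.3096, 0.2619, 0.4285]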